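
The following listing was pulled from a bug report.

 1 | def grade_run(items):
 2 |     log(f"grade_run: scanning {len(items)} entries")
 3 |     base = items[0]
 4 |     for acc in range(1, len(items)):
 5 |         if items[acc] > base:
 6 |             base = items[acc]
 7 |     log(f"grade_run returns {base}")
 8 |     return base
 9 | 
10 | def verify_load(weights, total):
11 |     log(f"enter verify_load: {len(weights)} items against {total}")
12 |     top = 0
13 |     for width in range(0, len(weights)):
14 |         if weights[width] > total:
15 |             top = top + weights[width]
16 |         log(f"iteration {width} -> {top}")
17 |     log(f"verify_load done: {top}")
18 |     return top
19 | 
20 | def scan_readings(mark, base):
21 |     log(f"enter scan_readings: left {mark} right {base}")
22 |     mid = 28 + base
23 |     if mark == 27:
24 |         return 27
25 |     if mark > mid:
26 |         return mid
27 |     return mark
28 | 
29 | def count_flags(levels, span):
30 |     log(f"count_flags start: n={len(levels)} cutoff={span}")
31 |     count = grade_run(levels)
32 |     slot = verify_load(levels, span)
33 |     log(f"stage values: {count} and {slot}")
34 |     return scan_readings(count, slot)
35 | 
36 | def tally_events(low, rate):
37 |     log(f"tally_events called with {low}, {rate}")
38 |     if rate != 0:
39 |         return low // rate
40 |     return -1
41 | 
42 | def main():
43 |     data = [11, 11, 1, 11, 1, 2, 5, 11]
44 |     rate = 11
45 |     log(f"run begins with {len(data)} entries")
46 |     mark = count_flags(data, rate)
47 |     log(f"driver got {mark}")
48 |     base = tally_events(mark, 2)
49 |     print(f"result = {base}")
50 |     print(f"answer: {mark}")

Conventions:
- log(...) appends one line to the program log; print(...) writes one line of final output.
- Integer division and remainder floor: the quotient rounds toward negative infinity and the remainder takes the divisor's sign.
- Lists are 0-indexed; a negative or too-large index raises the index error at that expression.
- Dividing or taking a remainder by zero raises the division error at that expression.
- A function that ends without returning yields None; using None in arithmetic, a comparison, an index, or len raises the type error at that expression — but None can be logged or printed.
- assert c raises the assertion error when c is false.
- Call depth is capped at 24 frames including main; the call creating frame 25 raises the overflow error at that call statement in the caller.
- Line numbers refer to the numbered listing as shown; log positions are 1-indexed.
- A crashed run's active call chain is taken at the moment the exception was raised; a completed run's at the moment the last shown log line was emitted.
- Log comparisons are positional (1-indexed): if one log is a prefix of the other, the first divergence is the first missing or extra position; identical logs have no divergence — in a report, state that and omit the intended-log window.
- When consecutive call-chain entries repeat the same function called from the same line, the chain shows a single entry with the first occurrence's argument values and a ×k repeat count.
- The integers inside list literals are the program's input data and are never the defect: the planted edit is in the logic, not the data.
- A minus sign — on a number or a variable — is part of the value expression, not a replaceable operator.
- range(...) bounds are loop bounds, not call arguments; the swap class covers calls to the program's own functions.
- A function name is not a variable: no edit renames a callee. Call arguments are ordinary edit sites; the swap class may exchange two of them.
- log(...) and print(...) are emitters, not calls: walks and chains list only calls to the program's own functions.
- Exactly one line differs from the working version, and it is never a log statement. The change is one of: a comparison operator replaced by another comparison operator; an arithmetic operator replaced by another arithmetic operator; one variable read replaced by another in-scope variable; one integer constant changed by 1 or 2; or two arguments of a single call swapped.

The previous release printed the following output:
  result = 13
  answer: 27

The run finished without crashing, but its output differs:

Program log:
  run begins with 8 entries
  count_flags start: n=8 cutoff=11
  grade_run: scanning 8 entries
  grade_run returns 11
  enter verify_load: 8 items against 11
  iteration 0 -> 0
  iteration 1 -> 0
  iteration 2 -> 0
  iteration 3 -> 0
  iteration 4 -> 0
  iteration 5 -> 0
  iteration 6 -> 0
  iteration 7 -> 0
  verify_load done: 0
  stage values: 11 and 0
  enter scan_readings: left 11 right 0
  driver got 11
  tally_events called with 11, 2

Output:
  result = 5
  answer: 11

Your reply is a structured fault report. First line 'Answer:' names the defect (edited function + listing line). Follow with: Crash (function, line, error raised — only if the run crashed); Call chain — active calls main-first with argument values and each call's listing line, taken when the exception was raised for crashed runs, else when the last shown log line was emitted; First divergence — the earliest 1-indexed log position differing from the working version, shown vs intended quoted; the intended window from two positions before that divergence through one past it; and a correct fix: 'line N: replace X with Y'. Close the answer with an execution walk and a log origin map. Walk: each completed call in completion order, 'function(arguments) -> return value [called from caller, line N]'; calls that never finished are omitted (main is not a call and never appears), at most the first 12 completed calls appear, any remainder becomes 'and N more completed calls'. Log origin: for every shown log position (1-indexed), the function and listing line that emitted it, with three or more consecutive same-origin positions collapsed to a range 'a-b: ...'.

Answer: the defect is in scan_readings at line 23.
Core observation: Log line 17 is where behavior first shows: 'driver got 11' appears instead of 'driver got 27'.
Call chain: main -> tally_events(11, 2) (called at line 48).
First divergence: position 17 — the shown line 'driver got 11' should read 'driver got 27'.
Intended log window:
  15: stage values: 11 and 0
  16: enter scan_readings: left 11 right 0
  17: driver got 27
  18: tally_events called with 27, 2
Execution walk:
  grade_run([11, 11, 1, 11, 1, 2, 5, 11]) -> 11  [called from count_flags, line 31]
  verify_load([11, 11, 1, 11, 1, 2, 5, 11], 11) -> 0  [called from count_flags, line 32]
  scan_readings(11, 0) -> 11  [called from count_flags, line 34]
  count_flags([11, 11, 1, 11, 1, 2, 5, 11], 11) -> 11  [called from main, line 46]
  tally_events(11, 2) -> 5  [called from main, line 48]
Origin of each log line:
  1 — main, line 45
  2 — count_flags, line 30
  3 — grade_run, line 2
  4 — grade_run, line 7
  5 — verify_load, line 11
  6-13 — verify_load, line 16
  14 — verify_load, line 17
  15 — count_flags, line 33
  16 — scan_readings, line 21
  17 — main, line 47
  18 — tally_events, line 37
A correct fix: line 23: replace `==` with `<`.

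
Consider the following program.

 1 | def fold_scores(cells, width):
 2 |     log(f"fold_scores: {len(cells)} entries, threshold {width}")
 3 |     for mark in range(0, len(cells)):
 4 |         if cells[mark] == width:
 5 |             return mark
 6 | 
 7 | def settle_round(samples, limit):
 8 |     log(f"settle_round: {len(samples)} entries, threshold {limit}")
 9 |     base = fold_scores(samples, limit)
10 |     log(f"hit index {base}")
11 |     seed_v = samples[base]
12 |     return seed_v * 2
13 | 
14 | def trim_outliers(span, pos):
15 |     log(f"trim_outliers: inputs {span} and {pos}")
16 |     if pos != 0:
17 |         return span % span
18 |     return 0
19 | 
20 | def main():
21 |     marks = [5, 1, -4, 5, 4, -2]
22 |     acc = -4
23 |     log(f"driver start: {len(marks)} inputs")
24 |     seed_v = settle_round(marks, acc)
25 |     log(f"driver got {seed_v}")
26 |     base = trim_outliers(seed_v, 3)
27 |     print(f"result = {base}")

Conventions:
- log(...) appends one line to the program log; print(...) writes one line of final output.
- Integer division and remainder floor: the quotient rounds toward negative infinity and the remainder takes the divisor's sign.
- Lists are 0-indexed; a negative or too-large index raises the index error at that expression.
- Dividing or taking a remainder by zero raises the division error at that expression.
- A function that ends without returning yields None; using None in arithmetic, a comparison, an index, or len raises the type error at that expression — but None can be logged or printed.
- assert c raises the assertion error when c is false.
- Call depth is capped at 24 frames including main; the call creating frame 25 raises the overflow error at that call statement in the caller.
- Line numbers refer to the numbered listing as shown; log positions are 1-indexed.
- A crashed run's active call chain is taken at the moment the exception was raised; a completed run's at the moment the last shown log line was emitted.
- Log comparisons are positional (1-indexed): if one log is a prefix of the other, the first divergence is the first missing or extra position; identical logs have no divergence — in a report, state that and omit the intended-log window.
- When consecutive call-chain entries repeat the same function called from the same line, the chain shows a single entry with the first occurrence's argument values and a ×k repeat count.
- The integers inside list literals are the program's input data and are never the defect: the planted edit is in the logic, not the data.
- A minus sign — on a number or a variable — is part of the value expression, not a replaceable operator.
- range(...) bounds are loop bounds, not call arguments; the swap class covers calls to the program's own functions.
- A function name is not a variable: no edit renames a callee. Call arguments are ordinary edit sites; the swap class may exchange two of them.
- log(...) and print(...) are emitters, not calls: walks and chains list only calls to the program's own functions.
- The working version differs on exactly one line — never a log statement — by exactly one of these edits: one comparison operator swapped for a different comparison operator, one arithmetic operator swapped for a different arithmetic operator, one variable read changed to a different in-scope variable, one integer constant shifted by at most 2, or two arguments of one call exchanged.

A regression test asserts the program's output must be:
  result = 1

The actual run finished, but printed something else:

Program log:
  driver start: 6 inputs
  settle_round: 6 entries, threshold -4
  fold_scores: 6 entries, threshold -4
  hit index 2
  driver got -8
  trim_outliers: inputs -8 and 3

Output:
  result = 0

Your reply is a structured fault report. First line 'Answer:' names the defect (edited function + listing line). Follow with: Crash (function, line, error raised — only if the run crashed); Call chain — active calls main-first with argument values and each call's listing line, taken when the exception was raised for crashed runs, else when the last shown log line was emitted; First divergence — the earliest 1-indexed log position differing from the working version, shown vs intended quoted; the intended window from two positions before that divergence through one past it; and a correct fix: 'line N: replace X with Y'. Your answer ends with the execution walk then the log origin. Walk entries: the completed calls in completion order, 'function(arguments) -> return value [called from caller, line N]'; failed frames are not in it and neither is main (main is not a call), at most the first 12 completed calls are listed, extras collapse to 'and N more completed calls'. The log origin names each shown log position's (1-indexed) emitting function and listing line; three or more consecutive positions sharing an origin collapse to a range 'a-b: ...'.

Answer: the defect is in trim_outliers at line 17.
Key fact: Log streams are identical — the defect surfaces only in the printed output.
Call chain: main -> trim_outliers(-8, 3) (called at line 26).
First divergence: there is none — every log position agrees.
Execution walk:
  fold_scores([5, 1, -4, 5, 4, -2], -4) -> 2  [called from settle_round, line 9]
  settle_round([5, 1, -4, 5, 4, -2], -4) -> -8  [called from main, line 24]
  trim_outliers(-8, 3) -> 0  [called from main, line 26]
Log origins:
  1: emitted by main (line 23)
  2: emitted by settle_round (line 8)
  3: emitted by fold_scores (line 2)
  4: emitted by settle_round (line 10)
  5: emitted by main (line 25)
  6: emitted by trim_outliers (line 15)
A correct fix: line 17: replace `span % span` with `span % pos`.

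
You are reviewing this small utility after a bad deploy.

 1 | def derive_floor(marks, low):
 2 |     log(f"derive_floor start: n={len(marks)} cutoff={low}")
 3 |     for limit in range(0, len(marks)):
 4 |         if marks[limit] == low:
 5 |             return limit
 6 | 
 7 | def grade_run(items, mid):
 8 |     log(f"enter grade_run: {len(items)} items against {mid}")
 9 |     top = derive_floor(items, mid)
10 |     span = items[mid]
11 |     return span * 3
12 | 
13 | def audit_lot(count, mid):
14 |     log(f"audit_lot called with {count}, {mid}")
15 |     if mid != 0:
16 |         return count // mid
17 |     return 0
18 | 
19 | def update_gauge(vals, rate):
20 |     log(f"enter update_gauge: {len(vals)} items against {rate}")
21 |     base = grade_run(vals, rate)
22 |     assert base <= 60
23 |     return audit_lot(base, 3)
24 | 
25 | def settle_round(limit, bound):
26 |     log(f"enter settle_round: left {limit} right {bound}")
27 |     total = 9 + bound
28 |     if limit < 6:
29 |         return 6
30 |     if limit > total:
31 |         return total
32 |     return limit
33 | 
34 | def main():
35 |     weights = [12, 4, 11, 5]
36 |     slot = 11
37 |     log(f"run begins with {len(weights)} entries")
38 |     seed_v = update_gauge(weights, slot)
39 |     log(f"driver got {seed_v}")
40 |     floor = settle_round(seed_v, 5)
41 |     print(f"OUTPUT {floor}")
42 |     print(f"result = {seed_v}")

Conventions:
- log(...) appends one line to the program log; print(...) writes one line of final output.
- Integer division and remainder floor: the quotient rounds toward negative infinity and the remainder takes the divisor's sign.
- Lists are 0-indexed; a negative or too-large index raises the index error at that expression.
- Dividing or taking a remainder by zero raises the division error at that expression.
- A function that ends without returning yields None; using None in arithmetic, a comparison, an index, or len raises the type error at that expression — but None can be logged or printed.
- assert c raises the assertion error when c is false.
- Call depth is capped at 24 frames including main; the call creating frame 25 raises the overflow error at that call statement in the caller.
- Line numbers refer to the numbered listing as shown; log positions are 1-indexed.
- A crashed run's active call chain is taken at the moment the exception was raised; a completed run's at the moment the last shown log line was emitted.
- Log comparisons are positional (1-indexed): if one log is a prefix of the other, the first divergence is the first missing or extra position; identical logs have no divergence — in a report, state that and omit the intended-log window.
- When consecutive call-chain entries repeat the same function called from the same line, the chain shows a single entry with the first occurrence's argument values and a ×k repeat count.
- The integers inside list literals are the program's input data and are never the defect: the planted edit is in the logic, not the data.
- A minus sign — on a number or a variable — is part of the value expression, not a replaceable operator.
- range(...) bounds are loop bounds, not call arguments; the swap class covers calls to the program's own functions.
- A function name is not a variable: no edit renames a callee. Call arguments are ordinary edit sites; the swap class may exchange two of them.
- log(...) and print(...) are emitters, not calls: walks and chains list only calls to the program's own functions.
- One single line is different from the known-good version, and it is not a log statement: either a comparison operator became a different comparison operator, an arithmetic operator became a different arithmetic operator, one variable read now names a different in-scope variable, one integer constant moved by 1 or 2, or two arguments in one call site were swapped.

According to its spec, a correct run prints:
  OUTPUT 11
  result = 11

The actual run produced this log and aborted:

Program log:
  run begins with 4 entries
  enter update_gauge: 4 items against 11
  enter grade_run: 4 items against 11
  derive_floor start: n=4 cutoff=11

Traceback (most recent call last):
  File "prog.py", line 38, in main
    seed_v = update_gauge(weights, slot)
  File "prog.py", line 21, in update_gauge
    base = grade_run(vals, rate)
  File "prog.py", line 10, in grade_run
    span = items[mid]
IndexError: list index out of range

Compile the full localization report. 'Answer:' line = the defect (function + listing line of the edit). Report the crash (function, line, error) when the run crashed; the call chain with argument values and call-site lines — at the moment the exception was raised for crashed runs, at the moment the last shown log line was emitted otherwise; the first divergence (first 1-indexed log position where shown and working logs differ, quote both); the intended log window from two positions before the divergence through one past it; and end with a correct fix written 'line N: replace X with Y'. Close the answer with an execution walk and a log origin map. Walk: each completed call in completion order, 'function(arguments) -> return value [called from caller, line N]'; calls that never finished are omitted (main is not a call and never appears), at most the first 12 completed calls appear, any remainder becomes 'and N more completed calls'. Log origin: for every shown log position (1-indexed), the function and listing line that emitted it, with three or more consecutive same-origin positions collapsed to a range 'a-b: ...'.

Answer: the defect is in grade_run at line 10.
The tell: The log ends early — 4 lines, where the working version next logs 'audit_lot called with 33, 3'.
Crash: grade_run, line 10, IndexError.
Call chain: main -> update_gauge([12, 4, 11, 5], 11) (called at line 38) -> grade_run([12, 4, 11, 5], 11) (called at line 21).
First divergence: position 5 — after 4 matching lines the faulty run goes silent; intended next line 'audit_lot called with 33, 3'.
Intended log window:
  3: enter grade_run: 4 items against 11
  4: derive_floor start: n=4 cutoff=11
  5: audit_lot called with 33, 3
  6: driver got 11
Execution walk:
  derive_floor([12, 4, 11, 5], 11) -> 2  [called from grade_run, line 9]
Origin of each log line:
  1: emitted by main (line 37)
  2: emitted by update_gauge (line 20)
  3: emitted by grade_run (line 8)
  4: emitted by derive_floor (line 2)
A correct fix: line 10: replace `mid` with `top`.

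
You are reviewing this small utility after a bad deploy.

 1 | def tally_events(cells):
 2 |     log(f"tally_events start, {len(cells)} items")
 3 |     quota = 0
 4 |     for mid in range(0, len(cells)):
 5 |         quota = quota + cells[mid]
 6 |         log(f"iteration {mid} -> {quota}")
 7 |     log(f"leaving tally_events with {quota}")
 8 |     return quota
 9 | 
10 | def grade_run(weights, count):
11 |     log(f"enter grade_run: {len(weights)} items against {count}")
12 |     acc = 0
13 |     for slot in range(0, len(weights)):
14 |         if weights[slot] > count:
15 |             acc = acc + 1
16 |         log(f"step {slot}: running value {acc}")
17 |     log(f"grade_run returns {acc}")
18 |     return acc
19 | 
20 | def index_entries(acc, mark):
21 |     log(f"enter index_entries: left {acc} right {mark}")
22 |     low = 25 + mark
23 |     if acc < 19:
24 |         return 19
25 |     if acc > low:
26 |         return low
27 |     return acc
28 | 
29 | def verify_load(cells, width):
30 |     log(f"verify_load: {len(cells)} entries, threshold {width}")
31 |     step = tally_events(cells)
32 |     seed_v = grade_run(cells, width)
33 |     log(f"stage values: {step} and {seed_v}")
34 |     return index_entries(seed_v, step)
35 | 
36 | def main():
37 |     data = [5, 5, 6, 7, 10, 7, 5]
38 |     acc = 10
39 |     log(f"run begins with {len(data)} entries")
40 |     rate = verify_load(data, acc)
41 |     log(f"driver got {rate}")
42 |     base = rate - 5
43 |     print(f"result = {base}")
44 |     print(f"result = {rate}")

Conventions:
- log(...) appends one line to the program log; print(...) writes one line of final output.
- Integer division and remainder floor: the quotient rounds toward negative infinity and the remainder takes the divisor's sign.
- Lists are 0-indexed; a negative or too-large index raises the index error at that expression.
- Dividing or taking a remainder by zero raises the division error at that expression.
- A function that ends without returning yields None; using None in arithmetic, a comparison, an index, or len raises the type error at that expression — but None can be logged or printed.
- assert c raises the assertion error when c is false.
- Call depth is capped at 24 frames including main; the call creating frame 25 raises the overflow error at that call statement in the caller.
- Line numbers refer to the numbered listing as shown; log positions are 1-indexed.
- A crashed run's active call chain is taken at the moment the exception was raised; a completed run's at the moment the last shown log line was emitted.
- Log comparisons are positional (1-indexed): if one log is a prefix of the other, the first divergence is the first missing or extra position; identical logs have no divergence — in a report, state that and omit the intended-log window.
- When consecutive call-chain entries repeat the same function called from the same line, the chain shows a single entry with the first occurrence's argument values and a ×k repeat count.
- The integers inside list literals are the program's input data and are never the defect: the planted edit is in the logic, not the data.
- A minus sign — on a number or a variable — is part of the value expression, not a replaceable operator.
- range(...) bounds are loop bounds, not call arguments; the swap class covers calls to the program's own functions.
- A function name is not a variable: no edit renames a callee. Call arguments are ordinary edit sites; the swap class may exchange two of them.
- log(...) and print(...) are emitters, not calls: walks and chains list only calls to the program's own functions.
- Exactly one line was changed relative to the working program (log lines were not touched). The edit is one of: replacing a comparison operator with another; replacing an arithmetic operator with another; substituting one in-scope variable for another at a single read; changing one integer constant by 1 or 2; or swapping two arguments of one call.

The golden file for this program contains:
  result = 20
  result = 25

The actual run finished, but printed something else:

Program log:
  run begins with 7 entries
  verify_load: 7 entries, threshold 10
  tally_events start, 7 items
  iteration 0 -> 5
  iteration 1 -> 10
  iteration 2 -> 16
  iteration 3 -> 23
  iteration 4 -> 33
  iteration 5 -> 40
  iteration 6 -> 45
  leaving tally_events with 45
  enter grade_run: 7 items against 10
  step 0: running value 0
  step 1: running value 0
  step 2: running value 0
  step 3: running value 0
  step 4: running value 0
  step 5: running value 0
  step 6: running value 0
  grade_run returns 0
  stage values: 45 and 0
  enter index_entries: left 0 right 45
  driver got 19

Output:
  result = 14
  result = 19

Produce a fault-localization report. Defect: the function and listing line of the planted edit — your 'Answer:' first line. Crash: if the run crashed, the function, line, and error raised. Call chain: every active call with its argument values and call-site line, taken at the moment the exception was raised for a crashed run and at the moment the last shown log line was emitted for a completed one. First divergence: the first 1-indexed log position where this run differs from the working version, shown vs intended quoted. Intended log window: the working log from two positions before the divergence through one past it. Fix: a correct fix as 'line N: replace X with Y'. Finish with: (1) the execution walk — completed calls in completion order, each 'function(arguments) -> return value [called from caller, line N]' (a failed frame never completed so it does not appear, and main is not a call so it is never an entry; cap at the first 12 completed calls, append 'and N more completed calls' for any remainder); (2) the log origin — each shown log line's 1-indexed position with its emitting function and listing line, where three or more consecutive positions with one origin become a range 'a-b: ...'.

Answer: the defect is in verify_load at line 34.
Core observation: Everything matches until log position 22, which reads 'enter index_entries: left 0 right 45' in place of 'enter index_entries: left 45 right 0'.
Call chain: main.
First divergence: at position 22 the run shows 'enter index_entries: left 0 right 45' where the working version logs 'enter index_entries: left 45 right 0'.
Intended log window:
  20: grade_run returns 0
  21: stage values: 45 and 0
  22: enter index_entries: left 45 right 0
  23: driver got 25
Execution walk:
  tally_events([5, 5, 6, 7, 10, 7, 5]) -> 45  [called from verify_load, line 31]
  grade_run([5, 5, 6, 7, 10, 7, 5], 10) -> 0  [called from verify_load, line 32]
  index_entries(0, 45) -> 19  [called from verify_load, line 34]
  verify_load([5, 5, 6, 7, 10, 7, 5], 10) -> 19  [called from main, line 40]
Origin of each log line:
  1: logged in main at line 39
  2: logged in verify_load at line 30
  3: logged in tally_events at line 2
  4-10: logged in tally_events at line 6
  11: logged in tally_events at line 7
  12: logged in grade_run at line 11
  13-19: logged in grade_run at line 16
  20: logged in grade_run at line 17
  21: logged in verify_load at line 33
  22: logged in index_entries at line 21
  23: logged in main at line 41
A correct fix: line 34: replace `index_entries(seed_v, step)` with `index_entries(step, seed_v)`.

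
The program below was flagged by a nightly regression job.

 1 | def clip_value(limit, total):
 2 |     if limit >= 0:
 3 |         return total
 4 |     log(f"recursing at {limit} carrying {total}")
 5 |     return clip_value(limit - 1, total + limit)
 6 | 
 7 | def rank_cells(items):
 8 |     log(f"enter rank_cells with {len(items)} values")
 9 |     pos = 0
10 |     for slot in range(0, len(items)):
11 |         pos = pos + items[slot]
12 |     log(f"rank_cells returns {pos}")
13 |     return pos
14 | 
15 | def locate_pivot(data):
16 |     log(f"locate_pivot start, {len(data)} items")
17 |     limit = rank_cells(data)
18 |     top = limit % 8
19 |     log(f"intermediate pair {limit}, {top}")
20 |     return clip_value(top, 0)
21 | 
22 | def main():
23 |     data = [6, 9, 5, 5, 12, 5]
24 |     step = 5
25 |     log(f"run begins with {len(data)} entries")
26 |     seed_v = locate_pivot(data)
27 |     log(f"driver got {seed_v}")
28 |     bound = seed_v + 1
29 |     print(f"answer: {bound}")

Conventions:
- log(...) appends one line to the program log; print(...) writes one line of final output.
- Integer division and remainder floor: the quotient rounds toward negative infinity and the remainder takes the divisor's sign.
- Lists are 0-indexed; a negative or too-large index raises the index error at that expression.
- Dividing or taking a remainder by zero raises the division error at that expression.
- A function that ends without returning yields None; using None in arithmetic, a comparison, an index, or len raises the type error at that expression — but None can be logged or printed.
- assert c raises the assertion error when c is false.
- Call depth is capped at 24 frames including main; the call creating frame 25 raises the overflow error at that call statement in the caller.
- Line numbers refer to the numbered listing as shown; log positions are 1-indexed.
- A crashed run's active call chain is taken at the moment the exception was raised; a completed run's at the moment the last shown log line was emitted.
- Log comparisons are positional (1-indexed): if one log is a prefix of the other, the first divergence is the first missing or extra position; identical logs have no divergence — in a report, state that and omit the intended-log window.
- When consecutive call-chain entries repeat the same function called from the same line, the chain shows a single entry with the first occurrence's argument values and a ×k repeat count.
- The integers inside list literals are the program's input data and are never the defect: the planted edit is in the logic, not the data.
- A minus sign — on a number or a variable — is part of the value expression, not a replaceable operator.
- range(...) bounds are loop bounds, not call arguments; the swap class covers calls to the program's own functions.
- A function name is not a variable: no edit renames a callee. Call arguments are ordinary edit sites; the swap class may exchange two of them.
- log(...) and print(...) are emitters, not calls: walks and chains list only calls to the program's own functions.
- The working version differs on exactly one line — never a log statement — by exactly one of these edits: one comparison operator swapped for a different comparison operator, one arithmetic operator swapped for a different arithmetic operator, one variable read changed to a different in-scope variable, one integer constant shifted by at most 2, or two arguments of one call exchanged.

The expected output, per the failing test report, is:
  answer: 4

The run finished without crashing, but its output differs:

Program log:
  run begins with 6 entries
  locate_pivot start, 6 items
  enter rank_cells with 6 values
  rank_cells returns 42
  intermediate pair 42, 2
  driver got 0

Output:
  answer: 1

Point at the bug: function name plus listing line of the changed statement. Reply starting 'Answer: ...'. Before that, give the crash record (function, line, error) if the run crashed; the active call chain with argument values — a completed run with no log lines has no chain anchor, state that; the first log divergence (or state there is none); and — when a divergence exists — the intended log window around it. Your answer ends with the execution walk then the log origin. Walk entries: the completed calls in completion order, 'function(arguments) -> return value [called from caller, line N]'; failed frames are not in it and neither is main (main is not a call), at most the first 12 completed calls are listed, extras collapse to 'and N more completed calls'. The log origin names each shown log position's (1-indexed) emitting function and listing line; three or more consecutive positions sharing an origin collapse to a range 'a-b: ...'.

Answer: the defect is in clip_value at line 2.
Key observation: Log line 6 is where behavior first shows: 'driver got 0' appears instead of 'recursing at 2 carrying 0'.
Call chain: main.
First divergence: position 6 — shown 'driver got 0', intended 'recursing at 2 carrying 0'.
Intended log window:
  4: rank_cells returns 42
  5: intermediate pair 42, 2
  6: recursing at 2 carrying 0
  7: recursing at 1 carrying 2
Execution walk:
  rank_cells([6, 9, 5, 5, 12, 5]) -> 42  [called from locate_pivot, line 17]
  clip_value(2, 0) -> 0  [called from locate_pivot, line 20]
  locate_pivot([6, 9, 5, 5, 12, 5]) -> 0  [called from main, line 26]
Log origins:
  1: emitted by main (line 25)
  2: emitted by locate_pivot (line 16)
  3: emitted by rank_cells (line 8)
  4: emitted by rank_cells (line 12)
  5: emitted by locate_pivot (line 19)
  6: emitted by main (line 27)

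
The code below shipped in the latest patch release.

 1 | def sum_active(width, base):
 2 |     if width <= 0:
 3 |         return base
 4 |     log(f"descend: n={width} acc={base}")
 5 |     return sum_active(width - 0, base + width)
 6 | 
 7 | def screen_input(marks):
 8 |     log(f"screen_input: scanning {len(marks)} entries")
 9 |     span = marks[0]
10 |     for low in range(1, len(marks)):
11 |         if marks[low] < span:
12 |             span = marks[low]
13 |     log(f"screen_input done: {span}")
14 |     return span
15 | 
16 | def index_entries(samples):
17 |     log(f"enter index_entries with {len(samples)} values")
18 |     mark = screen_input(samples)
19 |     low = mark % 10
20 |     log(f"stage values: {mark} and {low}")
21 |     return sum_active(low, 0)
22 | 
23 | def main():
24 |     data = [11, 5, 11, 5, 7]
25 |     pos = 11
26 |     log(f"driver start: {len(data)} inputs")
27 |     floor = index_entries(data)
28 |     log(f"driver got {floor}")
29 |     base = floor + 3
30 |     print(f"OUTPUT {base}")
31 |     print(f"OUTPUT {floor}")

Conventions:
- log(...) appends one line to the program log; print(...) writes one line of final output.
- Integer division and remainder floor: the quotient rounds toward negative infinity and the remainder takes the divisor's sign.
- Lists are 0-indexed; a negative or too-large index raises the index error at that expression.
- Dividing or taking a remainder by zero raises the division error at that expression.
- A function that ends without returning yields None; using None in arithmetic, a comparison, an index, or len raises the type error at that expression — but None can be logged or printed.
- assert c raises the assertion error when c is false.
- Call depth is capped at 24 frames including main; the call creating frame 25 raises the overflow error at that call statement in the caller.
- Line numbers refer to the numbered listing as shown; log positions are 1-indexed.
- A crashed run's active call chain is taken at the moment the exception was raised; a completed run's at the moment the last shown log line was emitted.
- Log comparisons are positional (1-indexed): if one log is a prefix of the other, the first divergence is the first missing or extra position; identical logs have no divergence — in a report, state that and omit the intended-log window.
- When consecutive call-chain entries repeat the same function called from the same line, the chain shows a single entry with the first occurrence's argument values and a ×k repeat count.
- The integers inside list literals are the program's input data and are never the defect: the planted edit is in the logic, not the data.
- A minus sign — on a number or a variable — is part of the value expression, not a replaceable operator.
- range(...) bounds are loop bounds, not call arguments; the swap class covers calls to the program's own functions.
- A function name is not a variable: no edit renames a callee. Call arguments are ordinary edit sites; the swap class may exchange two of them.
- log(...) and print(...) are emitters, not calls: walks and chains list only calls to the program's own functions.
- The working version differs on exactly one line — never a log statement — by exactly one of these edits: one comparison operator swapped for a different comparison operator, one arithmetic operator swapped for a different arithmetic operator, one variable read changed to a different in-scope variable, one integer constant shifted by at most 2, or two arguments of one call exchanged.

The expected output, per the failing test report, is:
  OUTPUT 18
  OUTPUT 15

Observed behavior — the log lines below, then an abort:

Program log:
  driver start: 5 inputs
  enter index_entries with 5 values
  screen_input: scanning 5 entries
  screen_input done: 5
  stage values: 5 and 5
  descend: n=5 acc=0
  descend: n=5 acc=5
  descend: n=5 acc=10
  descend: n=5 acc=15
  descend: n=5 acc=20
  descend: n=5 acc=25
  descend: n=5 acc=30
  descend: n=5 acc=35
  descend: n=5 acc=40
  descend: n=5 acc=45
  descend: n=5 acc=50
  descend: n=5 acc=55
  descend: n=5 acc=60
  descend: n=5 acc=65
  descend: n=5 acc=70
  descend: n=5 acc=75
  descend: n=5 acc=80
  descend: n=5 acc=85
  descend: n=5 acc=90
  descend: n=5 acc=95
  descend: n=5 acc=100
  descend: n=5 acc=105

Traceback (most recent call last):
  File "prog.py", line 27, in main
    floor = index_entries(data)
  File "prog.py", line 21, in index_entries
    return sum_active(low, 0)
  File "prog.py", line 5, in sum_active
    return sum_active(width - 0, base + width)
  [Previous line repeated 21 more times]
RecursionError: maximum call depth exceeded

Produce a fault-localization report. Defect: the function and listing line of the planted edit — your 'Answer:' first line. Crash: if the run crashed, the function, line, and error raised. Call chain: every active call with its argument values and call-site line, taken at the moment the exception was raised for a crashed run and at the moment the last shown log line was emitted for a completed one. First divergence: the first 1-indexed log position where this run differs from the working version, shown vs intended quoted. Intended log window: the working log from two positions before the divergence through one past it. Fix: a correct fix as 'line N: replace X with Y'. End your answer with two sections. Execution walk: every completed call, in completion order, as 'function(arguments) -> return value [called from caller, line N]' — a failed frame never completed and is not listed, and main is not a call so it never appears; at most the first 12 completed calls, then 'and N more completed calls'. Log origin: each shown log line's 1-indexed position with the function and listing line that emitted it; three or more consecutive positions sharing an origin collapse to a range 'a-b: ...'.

Answer: the defect is in sum_active at line 5.
Key observation: Position 7 is the first bad log line: 'descend: n=5 acc=5' should read 'descend: n=4 acc=5'.
Crash: sum_active, line 5, RecursionError.
Call chain: main -> index_entries([11, 5, 11, 5, 7]) (called at line 27) -> sum_active(5, 0) (called at line 21) -> sum_active(5, 5) (called at line 5) ×21.
First divergence: position 7 — shown 'descend: n=5 acc=5', intended 'descend: n=4 acc=5'.
Intended log window:
  5: stage values: 5 and 5
  6: descend: n=5 acc=0
  7: descend: n=4 acc=5
  8: descend: n=3 acc=9
Execution walk:
  screen_input([11, 5, 11, 5, 7]) -> 5  [called from index_entries, line 18]
Origin of each log line:
  1: logged in main at line 26
  2: logged in index_entries at line 17
  3: logged in screen_input at line 8
  4: logged in screen_input at line 13
  5: logged in index_entries at line 20
  6-27: logged in sum_active at line 4
A correct fix: line 5: replace `0` with `1`.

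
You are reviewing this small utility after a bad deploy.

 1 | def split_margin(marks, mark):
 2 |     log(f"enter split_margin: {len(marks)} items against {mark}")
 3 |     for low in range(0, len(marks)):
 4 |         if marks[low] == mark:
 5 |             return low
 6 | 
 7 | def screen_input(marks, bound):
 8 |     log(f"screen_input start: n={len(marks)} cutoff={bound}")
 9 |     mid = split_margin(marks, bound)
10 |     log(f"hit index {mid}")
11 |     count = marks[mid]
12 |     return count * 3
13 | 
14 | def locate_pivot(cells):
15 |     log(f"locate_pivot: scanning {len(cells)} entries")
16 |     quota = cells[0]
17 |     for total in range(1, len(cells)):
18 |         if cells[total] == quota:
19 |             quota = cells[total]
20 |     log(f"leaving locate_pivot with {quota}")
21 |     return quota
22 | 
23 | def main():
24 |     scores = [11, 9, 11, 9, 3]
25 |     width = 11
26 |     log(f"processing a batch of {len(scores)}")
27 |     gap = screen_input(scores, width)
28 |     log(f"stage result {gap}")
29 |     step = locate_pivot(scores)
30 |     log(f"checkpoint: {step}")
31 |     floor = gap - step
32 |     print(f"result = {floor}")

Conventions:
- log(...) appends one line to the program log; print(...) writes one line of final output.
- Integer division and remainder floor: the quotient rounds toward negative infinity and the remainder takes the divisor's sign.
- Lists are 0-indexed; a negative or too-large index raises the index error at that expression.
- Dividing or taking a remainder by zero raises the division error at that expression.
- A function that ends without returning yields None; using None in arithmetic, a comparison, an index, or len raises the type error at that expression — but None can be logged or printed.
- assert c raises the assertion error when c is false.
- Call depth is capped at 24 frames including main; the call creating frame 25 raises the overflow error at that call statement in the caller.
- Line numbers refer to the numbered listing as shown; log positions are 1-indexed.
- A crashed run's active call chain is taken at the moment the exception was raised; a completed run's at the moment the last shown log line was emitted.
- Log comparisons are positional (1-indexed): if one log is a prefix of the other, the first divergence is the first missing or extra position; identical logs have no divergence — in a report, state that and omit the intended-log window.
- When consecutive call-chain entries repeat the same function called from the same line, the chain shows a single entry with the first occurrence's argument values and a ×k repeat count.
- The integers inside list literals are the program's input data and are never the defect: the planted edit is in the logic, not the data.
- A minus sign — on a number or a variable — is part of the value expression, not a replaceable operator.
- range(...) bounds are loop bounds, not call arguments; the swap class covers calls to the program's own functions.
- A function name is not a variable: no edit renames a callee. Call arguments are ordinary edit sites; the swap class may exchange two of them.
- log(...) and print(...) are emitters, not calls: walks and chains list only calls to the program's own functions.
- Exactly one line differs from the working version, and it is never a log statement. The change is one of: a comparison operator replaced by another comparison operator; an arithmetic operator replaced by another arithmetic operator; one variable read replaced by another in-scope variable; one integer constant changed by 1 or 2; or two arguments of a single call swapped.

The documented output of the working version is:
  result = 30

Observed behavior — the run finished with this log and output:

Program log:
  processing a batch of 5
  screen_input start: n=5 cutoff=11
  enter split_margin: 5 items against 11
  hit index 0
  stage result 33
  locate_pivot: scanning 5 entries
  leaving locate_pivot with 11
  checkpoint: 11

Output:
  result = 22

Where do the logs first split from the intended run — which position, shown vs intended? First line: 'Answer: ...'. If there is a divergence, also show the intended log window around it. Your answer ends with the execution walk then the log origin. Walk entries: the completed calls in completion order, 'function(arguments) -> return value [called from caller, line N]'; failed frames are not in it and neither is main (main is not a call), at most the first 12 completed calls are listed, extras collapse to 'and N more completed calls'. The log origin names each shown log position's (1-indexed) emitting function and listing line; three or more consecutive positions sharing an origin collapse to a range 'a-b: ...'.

Answer: position 7; shown 'leaving locate_pivot with 11' vs intended 'leaving locate_pivot with 3'.
Intended log window:
  5: stage result 33
  6: locate_pivot: scanning 5 entries
  7: leaving locate_pivot with 3
  8: checkpoint: 3
Execution walk:
  split_margin([11, 9, 11, 9, 3], 11) -> 0  [called from screen_input, line 9]
  screen_input([11, 9, 11, 9, 3], 11) -> 33  [called from main, line 27]
  locate_pivot([11, 9, 11, 9, 3]) -> 11  [called from main, line 29]
Log line origins:
  1: from main, line 26
  2: from screen_input, line 8
  3: from split_margin, line 2
  4: from screen_input, line 10
  5: from main, line 28
  6: from locate_pivot, line 15
  7: from locate_pivot, line 20
  8: from main, line 30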